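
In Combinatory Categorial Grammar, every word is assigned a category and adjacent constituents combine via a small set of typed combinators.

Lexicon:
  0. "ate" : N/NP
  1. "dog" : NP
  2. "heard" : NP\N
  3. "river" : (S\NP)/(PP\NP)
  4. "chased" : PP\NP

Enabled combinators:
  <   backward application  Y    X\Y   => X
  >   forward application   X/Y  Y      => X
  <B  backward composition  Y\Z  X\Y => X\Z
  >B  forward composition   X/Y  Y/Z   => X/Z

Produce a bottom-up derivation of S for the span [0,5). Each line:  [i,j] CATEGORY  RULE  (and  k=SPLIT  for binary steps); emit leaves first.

[0,1] N/NP  lex  "ate"
[1,2] NP  lex  "dog"
[0,2] N  >  k=1
[2,3] NP\N  lex  "heard"
[0,3] NP  <  k=2
[3,4] (S\NP)/(PP\NP)  lex  "river"
[4,5] PP\NP  lex  "chased"
[3,5] S\NP  >  k=4
[0,5] S  <  k=3

[0,5] S   <
  [0,3] NP   <
    [0,2] N   >
      [0,1] "ate" : N/NP
      [1,2] "dog" : NP
    [2,3] "heard" : NP\N
  [3,5] S\NP   >
    [3,4] "river" : (S\NP)/(PP\NP)
    [4,5] "chased" : PP\NP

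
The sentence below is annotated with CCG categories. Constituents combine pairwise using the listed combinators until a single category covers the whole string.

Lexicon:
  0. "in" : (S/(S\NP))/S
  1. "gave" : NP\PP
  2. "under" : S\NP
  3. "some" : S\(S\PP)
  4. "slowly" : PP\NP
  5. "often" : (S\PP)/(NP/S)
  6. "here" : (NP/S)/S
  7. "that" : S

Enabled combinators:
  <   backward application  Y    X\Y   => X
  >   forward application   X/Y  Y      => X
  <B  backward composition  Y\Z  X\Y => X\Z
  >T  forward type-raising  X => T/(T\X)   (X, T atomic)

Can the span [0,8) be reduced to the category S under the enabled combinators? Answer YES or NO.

[0,8] S   >
  [0,4] S/(S\NP)   >
    [0,1] "in" : (S/(S\NP))/S
    [1,4] S   <
      [1,3] S\PP   <B
        [1,2] "gave" : NP\PP
        [2,3] "under" : S\NP
      [3,4] "some" : S\(S\PP)
  [4,8] S\NP   <B
    [4,5] "slowly" : PP\NP
    [5,8] S\PP   >
      [5,6] "often" : (S\PP)/(NP/S)
      [6,8] NP/S   >
        [6,7] "here" : (NP/S)/S
        [7,8] "that" : S

YES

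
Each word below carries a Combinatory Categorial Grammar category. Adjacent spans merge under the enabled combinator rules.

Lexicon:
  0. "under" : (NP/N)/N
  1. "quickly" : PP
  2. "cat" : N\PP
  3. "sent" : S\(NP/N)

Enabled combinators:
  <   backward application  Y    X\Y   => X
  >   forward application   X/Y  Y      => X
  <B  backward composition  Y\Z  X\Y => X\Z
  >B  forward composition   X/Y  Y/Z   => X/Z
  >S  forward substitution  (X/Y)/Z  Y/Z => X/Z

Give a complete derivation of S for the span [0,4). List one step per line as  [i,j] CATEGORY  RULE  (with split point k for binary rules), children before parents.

[0,4] S   <
  [0,3] NP/N   >
    [0,1] "under" : (NP/N)/N
    [1,3] N   <
      [1,2] "quickly" : PP
      [2,3] "cat" : N\PP
  [3,4] "sent" : S\(NP/N)

[0,1] (NP/N)/N  lex  "under"
[1,2] PP  lex  "quickly"
[2,3] N\PP  lex  "cat"
[1,3] N  <  k=2
[0,3] NP/N  >  k=1
[3,4] S\(NP/N)  lex  "sent"
[0,4] S  <  k=3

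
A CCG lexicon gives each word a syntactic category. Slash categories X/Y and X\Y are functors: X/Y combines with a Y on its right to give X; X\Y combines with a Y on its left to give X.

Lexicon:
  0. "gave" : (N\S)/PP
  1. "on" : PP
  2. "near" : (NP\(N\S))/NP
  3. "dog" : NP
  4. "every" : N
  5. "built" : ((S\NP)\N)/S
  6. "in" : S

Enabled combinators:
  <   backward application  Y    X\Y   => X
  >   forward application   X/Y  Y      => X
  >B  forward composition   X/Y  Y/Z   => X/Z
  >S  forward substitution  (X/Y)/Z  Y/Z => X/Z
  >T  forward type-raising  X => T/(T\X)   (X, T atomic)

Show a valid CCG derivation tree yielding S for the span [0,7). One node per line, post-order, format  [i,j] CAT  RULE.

[0,1] (N\S)/PP  lex  "gave"
[1,2] PP  lex  "on"
[0,2] N\S  >  k=1
[2,3] (NP\(N\S))/NP  lex  "near"
[3,4] NP  lex  "dog"
[2,4] NP\(N\S)  >  k=3
[0,4] NP  <  k=2
[4,5] N  lex  "every"
[5,6] ((S\NP)\N)/S  lex  "built"
[6,7] S  lex  "in"
[5,7] (S\NP)\N  >  k=6
[4,7] S\NP  <  k=5
[0,7] S  <  k=4

[0,7] S   <
  [0,4] NP   <
    [0,2] N\S   >
      [0,1] "gave" : (N\S)/PP
      [1,2] "on" : PP
    [2,4] NP\(N\S)   >
      [2,3] "near" : (NP\(N\S))/NP
      [3,4] "dog" : NP
  [4,7] S\NP   <
    [4,5] "every" : N
    [5,7] (S\NP)\N   >
      [5,6] "built" : ((S\NP)\N)/S
      [6,7] "in" : S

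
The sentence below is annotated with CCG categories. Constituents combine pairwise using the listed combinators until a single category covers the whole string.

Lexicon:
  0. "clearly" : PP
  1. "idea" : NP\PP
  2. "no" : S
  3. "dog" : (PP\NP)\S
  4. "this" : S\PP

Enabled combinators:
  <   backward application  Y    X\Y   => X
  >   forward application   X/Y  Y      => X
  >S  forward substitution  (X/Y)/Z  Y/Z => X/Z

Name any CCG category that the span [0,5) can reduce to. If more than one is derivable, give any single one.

[0,5] S   <
  [0,4] PP   <
    [0,2] NP   <
      [0,1] "clearly" : PP
      [1,2] "idea" : NP\PP
    [2,4] PP\NP   <
      [2,3] "no" : S
      [3,4] "dog" : (PP\NP)\S
  [4,5] "this" : S\PP

S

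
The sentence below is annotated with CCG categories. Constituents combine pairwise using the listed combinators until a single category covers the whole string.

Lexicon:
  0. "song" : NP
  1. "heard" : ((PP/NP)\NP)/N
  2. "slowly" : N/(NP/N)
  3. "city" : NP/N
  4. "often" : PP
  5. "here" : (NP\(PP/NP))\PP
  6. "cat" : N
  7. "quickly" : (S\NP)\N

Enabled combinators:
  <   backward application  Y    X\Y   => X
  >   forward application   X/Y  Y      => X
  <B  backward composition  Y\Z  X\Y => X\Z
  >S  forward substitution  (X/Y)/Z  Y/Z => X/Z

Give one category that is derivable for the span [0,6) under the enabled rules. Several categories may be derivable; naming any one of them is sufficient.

NP

[0,8] S   <
  [0,6] NP   <
    [0,4] PP/NP   <
      [0,1] "song" : NP
      [1,4] (PP/NP)\NP   >
        [1,2] "heard" : ((PP/NP)\NP)/N
        [2,4] N   >
          [2,3] "slowly" : N/(NP/N)
          [3,4] "city" : NP/N
    [4,6] NP\(PP/NP)   <
      [4,5] "often" : PP
      [5,6] "here" : (NP\(PP/NP))\PP
  [6,8] S\NP   <
    [6,7] "cat" : N
    [7,8] "quickly" : (S\NP)\N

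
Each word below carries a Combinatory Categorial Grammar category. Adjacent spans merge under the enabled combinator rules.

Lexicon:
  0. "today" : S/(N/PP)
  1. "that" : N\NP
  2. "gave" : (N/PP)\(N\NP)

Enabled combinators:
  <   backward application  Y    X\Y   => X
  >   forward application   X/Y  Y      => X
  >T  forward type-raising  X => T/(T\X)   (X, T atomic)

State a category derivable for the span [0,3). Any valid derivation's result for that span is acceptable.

S

[0,3] S   >
  [0,1] "today" : S/(N/PP)
  [1,3] N/PP   <
    [1,2] "that" : N\NP
    [2,3] "gave" : (N/PP)\(N\NP)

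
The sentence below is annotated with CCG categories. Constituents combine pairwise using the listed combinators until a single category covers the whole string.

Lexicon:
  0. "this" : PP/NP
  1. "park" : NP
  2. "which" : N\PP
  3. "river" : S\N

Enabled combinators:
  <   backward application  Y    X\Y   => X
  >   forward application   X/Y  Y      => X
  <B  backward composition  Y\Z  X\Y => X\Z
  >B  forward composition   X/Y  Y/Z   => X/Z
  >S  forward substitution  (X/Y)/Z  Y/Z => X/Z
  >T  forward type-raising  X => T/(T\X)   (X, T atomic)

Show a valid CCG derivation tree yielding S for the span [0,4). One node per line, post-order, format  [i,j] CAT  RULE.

[0,1] PP/NP  lex  "this"
[1,2] NP  lex  "park"
[0,2] PP  >  k=1
[2,3] N\PP  lex  "which"
[0,3] N  <  k=2
[3,4] S\N  lex  "river"
[0,4] S  <  k=3

[0,4] S   <
  [0,3] N   <
    [0,2] PP   >
      [0,1] "this" : PP/NP
      [1,2] "park" : NP
    [2,3] "which" : N\PP
  [3,4] "river" : S\N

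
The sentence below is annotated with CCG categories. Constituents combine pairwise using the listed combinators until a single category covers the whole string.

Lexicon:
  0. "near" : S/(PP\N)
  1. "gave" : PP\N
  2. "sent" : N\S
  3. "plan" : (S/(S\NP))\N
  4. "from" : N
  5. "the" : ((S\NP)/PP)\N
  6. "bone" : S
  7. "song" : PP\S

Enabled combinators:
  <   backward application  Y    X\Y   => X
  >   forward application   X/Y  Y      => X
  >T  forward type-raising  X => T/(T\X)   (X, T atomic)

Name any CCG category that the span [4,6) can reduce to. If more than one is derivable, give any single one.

[0,8] S   >
  [0,4] S/(S\NP)   <
    [0,3] N   <
      [0,2] S   >
        [0,1] "near" : S/(PP\N)
        [1,2] "gave" : PP\N
      [2,3] "sent" : N\S
    [3,4] "plan" : (S/(S\NP))\N
  [4,8] S\NP   >
    [4,6] (S\NP)/PP   <
      [4,5] "from" : N
      [5,6] "the" : ((S\NP)/PP)\N
    [6,8] PP   >
      [6,7] PP/(PP\S)   >T
        [6,7] "bone" : S
      [7,8] "song" : PP\S

(S\NP)/PP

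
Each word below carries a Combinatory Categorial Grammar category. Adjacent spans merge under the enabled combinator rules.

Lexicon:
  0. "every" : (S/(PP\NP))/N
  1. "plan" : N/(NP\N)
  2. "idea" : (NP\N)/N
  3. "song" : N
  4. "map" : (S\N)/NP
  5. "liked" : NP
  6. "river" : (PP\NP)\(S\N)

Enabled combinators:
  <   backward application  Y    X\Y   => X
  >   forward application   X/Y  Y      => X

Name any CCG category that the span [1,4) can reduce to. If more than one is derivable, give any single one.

[0,7] S   >
  [0,4] S/(PP\NP)   >
    [0,1] "every" : (S/(PP\NP))/N
    [1,4] N   >
      [1,2] "plan" : N/(NP\N)
      [2,4] NP\N   >
        [2,3] "idea" : (NP\N)/N
        [3,4] "song" : N
  [4,7] PP\NP   <
    [4,6] S\N   >
      [4,5] "map" : (S\N)/NP
      [5,6] "liked" : NP
    [6,7] "river" : (PP\NP)\(S\N)

N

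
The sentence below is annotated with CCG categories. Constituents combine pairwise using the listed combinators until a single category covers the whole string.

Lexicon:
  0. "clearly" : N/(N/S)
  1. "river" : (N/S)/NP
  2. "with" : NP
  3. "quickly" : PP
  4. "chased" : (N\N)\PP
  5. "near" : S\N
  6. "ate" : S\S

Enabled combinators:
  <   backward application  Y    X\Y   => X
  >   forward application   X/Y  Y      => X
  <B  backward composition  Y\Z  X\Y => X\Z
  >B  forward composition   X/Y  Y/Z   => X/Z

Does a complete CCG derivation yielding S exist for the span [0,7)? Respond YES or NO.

[0,7] S   <
  [0,3] N   >
    [0,1] "clearly" : N/(N/S)
    [1,3] N/S   >
      [1,2] "river" : (N/S)/NP
      [2,3] "with" : NP
  [3,7] S\N   <B
    [3,5] N\N   <
      [3,4] "quickly" : PP
      [4,5] "chased" : (N\N)\PP
    [5,7] S\N   <B
      [5,6] "near" : S\N
      [6,7] "ate" : S\S

YES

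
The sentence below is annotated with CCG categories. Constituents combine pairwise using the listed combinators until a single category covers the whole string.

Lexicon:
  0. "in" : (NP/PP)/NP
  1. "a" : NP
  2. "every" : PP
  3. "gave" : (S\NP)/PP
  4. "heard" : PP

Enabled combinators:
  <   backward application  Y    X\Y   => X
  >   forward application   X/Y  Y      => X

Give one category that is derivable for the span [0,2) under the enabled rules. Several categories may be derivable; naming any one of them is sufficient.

[0,5] S   <
  [0,3] NP   >
    [0,2] NP/PP   >
      [0,1] "in" : (NP/PP)/NP
      [1,2] "a" : NP
    [2,3] "every" : PP
  [3,5] S\NP   >
    [3,4] "gave" : (S\NP)/PP
    [4,5] "heard" : PP

NP/PP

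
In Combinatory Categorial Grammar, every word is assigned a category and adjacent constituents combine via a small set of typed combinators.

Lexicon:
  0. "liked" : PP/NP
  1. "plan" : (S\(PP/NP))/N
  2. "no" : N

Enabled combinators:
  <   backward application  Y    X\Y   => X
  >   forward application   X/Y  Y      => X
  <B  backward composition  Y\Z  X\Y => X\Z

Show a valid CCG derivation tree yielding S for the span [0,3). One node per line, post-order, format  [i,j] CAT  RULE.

[0,3] S   <
  [0,1] "liked" : PP/NP
  [1,3] S\(PP/NP)   >
    [1,2] "plan" : (S\(PP/NP))/N
    [2,3] "no" : N

[0,1] PP/NP  lex  "liked"
[1,2] (S\(PP/NP))/N  lex  "plan"
[2,3] N  lex  "no"
[1,3] S\(PP/NP)  >  k=2
[0,3] S  <  k=1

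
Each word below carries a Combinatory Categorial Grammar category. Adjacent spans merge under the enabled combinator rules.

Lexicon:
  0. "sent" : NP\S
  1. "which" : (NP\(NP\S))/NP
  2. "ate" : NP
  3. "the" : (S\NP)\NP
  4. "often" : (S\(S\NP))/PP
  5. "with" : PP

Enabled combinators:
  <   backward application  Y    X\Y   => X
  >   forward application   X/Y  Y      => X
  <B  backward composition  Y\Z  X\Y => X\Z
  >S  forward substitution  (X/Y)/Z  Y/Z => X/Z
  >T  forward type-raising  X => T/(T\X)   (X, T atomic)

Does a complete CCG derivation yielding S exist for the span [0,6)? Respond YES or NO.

[0,6] S   <
  [0,4] S\NP   <
    [0,3] NP   <
      [0,1] "sent" : NP\S
      [1,3] NP\(NP\S)   >
        [1,2] "which" : (NP\(NP\S))/NP
        [2,3] "ate" : NP
    [3,4] "the" : (S\NP)\NP
  [4,6] S\(S\NP)   >
    [4,5] "often" : (S\(S\NP))/PP
    [5,6] "with" : PP

YES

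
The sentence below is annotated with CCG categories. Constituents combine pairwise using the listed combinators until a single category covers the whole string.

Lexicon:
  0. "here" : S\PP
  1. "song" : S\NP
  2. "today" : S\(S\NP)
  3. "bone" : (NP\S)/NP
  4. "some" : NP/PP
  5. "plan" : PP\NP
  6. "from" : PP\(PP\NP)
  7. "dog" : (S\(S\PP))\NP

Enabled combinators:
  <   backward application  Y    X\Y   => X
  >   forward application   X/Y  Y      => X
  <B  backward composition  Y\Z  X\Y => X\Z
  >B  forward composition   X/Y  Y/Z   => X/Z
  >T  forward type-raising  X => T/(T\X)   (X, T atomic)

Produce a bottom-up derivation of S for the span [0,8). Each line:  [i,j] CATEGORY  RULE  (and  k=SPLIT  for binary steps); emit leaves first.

[0,8] S   <
  [0,1] "here" : S\PP
  [1,8] S\(S\PP)   <
    [1,7] NP   <
      [1,3] S   <
        [1,2] "song" : S\NP
        [2,3] "today" : S\(S\NP)
      [3,7] NP\S   >
        [3,4] "bone" : (NP\S)/NP
        [4,7] NP   >
          [4,5] "some" : NP/PP
          [5,7] PP   <
            [5,6] "plan" : PP\NP
            [6,7] "from" : PP\(PP\NP)
    [7,8] "dog" : (S\(S\PP))\NP

[0,1] S\PP  lex  "here"
[1,2] S\NP  lex  "song"
[2,3] S\(S\NP)  lex  "today"
[1,3] S  <  k=2
[3,4] (NP\S)/NP  lex  "bone"
[4,5] NP/PP  lex  "some"
[5,6] PP\NP  lex  "plan"
[6,7] PP\(PP\NP)  lex  "from"
[5,7] PP  <  k=6
[4,7] NP  >  k=5
[3,7] NP\S  >  k=4
[1,7] NP  <  k=3
[7,8] (S\(S\PP))\NP  lex  "dog"
[1,8] S\(S\PP)  <  k=7
[0,8] S  <  k=1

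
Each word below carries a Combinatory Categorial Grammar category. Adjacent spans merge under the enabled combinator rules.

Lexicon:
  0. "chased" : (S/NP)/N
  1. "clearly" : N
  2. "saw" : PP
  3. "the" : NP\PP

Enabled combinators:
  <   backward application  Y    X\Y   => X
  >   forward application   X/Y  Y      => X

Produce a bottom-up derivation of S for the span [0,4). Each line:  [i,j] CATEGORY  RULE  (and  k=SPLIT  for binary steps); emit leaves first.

[0,4] S   >
  [0,2] S/NP   >
    [0,1] "chased" : (S/NP)/N
    [1,2] "clearly" : N
  [2,4] NP   <
    [2,3] "saw" : PP
    [3,4] "the" : NP\PP

[0,1] (S/NP)/N  lex  "chased"
[1,2] N  lex  "clearly"
[0,2] S/NP  >  k=1
[2,3] PP  lex  "saw"
[3,4] NP\PP  lex  "the"
[2,4] NP  <  k=3
[0,4] S  >  k=2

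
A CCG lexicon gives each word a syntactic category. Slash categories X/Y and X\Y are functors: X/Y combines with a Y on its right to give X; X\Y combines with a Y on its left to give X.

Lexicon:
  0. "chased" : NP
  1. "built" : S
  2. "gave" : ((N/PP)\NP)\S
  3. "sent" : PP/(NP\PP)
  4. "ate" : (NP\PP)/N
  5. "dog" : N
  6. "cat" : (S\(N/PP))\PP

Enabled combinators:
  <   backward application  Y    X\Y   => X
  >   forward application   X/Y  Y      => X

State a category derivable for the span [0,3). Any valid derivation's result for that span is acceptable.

N/PP

[0,7] S   <
  [0,3] N/PP   <
    [0,1] "chased" : NP
    [1,3] (N/PP)\NP   <
      [1,2] "built" : S
      [2,3] "gave" : ((N/PP)\NP)\S
  [3,7] S\(N/PP)   <
    [3,6] PP   >
      [3,4] "sent" : PP/(NP\PP)
      [4,6] NP\PP   >
        [4,5] "ate" : (NP\PP)/N
        [5,6] "dog" : N
    [6,7] "cat" : (S\(N/PP))\PP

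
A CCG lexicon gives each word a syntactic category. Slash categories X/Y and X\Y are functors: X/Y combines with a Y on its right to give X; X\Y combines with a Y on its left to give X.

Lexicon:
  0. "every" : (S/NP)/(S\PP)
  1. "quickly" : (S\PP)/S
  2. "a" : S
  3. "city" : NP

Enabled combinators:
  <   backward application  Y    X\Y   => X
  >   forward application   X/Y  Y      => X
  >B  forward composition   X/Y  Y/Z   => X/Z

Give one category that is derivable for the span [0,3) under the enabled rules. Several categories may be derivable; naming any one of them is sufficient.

S/NP

[0,4] S   >
  [0,3] S/NP   >
    [0,1] "every" : (S/NP)/(S\PP)
    [1,3] S\PP   >
      [1,2] "quickly" : (S\PP)/S
      [2,3] "a" : S
  [3,4] "city" : NP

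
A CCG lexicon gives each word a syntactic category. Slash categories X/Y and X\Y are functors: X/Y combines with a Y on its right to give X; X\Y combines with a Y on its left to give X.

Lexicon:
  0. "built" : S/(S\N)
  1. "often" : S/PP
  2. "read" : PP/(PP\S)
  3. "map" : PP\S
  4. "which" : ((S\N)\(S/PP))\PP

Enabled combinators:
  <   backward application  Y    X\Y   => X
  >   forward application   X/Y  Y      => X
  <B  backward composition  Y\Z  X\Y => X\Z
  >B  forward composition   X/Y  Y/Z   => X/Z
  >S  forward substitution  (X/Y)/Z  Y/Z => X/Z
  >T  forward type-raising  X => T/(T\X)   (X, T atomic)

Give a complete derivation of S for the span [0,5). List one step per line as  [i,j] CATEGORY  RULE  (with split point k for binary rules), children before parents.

[0,1] S/(S\N)  lex  "built"
[1,2] S/PP  lex  "often"
[2,3] PP/(PP\S)  lex  "read"
[3,4] PP\S  lex  "map"
[2,4] PP  >  k=3
[4,5] ((S\N)\(S/PP))\PP  lex  "which"
[2,5] (S\N)\(S/PP)  <  k=4
[1,5] S\N  <  k=2
[0,5] S  >  k=1

[0,5] S   >
  [0,1] "built" : S/(S\N)
  [1,5] S\N   <
    [1,2] "often" : S/PP
    [2,5] (S\N)\(S/PP)   <
      [2,4] PP   >
        [2,3] "read" : PP/(PP\S)
        [3,4] "map" : PP\S
      [4,5] "which" : ((S\N)\(S/PP))\PP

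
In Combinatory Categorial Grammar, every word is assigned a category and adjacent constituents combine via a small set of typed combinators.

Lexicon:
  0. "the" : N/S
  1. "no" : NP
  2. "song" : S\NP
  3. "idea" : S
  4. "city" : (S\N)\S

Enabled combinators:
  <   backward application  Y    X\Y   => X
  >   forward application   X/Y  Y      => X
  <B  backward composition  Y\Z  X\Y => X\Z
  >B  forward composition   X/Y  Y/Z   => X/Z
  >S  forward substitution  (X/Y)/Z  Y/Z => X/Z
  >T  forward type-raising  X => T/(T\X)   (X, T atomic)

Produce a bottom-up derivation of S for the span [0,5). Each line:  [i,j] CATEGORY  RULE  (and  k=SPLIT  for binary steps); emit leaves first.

[0,1] N/S  lex  "the"
[1,2] NP  lex  "no"
[2,3] S\NP  lex  "song"
[1,3] S  <  k=2
[0,3] N  >  k=1
[3,4] S  lex  "idea"
[4,5] (S\N)\S  lex  "city"
[3,5] S\N  <  k=4
[0,5] S  <  k=3

[0,5] S   <
  [0,3] N   >
    [0,1] "the" : N/S
    [1,3] S   <
      [1,2] "no" : NP
      [2,3] "song" : S\NP
  [3,5] S\N   <
    [3,4] "idea" : S
    [4,5] "city" : (S\N)\S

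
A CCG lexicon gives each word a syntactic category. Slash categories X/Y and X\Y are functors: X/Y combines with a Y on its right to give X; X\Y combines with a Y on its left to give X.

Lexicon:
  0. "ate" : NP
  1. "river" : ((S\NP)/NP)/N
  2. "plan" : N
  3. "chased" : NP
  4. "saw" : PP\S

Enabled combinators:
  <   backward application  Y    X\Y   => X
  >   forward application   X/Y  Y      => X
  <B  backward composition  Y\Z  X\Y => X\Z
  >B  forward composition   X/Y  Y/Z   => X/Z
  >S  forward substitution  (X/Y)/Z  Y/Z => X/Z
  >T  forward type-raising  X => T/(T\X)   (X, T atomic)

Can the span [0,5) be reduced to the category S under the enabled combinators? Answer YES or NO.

NP ((S\NP)/NP)/N N NP PP\S
CKY chart[0,5] = {N/(N\PP), NP/(NP\PP), PP, PP/(PP\PP), S/(S\PP)}; S ∉ chart

NO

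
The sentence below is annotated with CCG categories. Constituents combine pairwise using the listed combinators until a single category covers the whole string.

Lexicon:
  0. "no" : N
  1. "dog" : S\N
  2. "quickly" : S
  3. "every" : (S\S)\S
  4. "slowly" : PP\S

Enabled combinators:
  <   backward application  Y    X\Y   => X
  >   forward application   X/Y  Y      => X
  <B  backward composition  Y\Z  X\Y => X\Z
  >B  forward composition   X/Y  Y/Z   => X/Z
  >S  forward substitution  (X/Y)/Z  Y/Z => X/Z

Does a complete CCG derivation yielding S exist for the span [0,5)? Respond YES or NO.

NO

N S\N S (S\S)\S PP\S
CKY chart[0,5] = {PP}; S ∉ chart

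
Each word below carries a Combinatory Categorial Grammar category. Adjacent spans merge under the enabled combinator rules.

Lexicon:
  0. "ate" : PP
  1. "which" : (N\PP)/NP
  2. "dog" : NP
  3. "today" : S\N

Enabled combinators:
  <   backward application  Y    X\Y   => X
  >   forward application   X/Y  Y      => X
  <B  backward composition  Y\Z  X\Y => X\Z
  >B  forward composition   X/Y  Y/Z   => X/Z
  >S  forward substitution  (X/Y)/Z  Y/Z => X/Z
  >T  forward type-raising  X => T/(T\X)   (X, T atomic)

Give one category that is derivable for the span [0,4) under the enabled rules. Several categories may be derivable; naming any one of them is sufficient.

S

[0,4] S   <
  [0,3] N   <
    [0,1] "ate" : PP
    [1,3] N\PP   >
      [1,2] "which" : (N\PP)/NP
      [2,3] "dog" : NP
  [3,4] "today" : S\N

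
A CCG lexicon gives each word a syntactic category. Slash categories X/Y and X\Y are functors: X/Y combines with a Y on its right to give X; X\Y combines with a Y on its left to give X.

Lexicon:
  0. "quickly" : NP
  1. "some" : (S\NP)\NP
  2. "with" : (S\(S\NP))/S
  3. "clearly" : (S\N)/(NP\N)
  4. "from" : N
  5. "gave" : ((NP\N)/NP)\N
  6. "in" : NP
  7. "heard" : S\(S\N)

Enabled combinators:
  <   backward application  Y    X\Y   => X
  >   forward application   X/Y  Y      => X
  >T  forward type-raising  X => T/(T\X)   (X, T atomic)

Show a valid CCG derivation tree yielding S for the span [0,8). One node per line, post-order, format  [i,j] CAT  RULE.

[0,1] NP  lex  "quickly"
[1,2] (S\NP)\NP  lex  "some"
[0,2] S\NP  <  k=1
[2,3] (S\(S\NP))/S  lex  "with"
[3,4] (S\N)/(NP\N)  lex  "clearly"
[4,5] N  lex  "from"
[5,6] ((NP\N)/NP)\N  lex  "gave"
[4,6] (NP\N)/NP  <  k=5
[6,7] NP  lex  "in"
[4,7] NP\N  >  k=6
[3,7] S\N  >  k=4
[7,8] S\(S\N)  lex  "heard"
[3,8] S  <  k=7
[2,8] S\(S\NP)  >  k=3
[0,8] S  <  k=2

[0,8] S   <
  [0,2] S\NP   <
    [0,1] "quickly" : NP
    [1,2] "some" : (S\NP)\NP
  [2,8] S\(S\NP)   >
    [2,3] "with" : (S\(S\NP))/S
    [3,8] S   <
      [3,7] S\N   >
        [3,4] "clearly" : (S\N)/(NP\N)
        [4,7] NP\N   >
          [4,6] (NP\N)/NP   <
            [4,5] "from" : N
            [5,6] "gave" : ((NP\N)/NP)\N
          [6,7] "in" : NP
      [7,8] "heard" : S\(S\N)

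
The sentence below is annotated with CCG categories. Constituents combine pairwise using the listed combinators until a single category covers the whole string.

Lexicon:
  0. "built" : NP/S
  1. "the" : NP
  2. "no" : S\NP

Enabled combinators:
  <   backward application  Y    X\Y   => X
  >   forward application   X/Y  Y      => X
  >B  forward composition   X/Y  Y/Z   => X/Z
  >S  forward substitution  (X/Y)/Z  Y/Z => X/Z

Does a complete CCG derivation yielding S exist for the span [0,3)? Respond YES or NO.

NO

NP/S NP S\NP
CKY chart[0,3] = {NP}; S ∉ chart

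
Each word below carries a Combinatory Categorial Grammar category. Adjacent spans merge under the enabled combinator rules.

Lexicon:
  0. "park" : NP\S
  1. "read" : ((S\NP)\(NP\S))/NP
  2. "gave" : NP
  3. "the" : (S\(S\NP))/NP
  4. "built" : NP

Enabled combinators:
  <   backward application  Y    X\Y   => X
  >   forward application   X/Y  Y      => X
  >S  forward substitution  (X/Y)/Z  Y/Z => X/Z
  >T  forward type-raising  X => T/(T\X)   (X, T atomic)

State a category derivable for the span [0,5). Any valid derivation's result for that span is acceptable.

S

[0,5] S   <
  [0,3] S\NP   <
    [0,1] "park" : NP\S
    [1,3] (S\NP)\(NP\S)   >
      [1,2] "read" : ((S\NP)\(NP\S))/NP
      [2,3] "gave" : NP
  [3,5] S\(S\NP)   >
    [3,4] "the" : (S\(S\NP))/NP
    [4,5] "built" : NP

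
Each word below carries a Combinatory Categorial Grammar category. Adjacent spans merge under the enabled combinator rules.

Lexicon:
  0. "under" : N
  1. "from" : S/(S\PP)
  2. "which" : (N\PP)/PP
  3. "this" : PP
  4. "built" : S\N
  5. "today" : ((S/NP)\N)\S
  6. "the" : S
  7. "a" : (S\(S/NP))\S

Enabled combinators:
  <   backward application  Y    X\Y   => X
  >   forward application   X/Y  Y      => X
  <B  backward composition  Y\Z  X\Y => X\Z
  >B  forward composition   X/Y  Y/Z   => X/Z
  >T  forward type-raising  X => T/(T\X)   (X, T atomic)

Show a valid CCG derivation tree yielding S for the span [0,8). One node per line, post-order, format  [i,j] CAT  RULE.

[0,1] N  lex  "under"
[1,2] S/(S\PP)  lex  "from"
[2,3] (N\PP)/PP  lex  "which"
[3,4] PP  lex  "this"
[2,4] N\PP  >  k=3
[4,5] S\N  lex  "built"
[2,5] S\PP  <B  k=4
[1,5] S  >  k=2
[5,6] ((S/NP)\N)\S  lex  "today"
[1,6] (S/NP)\N  <  k=5
[0,6] S/NP  <  k=1
[6,7] S  lex  "the"
[7,8] (S\(S/NP))\S  lex  "a"
[6,8] S\(S/NP)  <  k=7
[0,8] S  <  k=6

[0,8] S   <
  [0,6] S/NP   <
    [0,1] "under" : N
    [1,6] (S/NP)\N   <
      [1,5] S   >
        [1,2] "from" : S/(S\PP)
        [2,5] S\PP   <B
          [2,4] N\PP   >
            [2,3] "which" : (N\PP)/PP
            [3,4] "this" : PP
          [4,5] "built" : S\N
      [5,6] "today" : ((S/NP)\N)\S
  [6,8] S\(S/NP)   <
    [6,7] "the" : S
    [7,8] "a" : (S\(S/NP))\S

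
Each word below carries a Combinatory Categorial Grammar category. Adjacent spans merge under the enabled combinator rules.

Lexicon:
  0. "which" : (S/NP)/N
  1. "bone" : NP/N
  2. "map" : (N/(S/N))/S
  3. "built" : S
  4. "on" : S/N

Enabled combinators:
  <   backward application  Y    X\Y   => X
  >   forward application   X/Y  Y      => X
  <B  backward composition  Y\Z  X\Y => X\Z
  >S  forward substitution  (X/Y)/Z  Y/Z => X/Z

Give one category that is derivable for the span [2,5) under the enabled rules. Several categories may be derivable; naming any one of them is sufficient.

N

[0,5] S   >
  [0,2] S/N   >S
    [0,1] "which" : (S/NP)/N
    [1,2] "bone" : NP/N
  [2,5] N   >
    [2,4] N/(S/N)   >
      [2,3] "map" : (N/(S/N))/S
      [3,4] "built" : S
    [4,5] "on" : S/N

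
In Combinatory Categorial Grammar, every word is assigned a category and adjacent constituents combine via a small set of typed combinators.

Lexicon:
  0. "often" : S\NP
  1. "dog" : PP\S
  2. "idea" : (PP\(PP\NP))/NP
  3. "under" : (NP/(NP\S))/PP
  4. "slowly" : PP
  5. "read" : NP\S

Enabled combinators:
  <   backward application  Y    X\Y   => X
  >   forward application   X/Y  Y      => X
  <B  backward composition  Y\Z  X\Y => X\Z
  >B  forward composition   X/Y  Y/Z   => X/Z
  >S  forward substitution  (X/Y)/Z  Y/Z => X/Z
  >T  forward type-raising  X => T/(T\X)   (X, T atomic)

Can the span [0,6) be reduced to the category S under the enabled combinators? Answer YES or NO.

NO

S\NP PP\S (PP\(PP\NP))/NP (NP/(NP\S))/PP PP NP\S
CKY chart[0,6] = {N/(N\PP), NP/(NP\PP), PP, PP/(PP\PP), S/(S\PP)}; S ∉ chart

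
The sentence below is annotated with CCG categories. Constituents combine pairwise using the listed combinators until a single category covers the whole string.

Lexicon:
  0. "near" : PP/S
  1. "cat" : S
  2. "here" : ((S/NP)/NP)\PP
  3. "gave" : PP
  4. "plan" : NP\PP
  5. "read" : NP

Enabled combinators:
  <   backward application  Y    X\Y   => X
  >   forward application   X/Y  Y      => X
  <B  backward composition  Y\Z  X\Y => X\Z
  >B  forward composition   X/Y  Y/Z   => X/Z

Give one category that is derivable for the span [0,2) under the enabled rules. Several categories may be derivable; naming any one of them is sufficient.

PP

[0,6] S   >
  [0,5] S/NP   >
    [0,3] (S/NP)/NP   <
      [0,2] PP   >
        [0,1] "near" : PP/S
        [1,2] "cat" : S
      [2,3] "here" : ((S/NP)/NP)\PP
    [3,5] NP   <
      [3,4] "gave" : PP
      [4,5] "plan" : NP\PP
  [5,6] "read" : NP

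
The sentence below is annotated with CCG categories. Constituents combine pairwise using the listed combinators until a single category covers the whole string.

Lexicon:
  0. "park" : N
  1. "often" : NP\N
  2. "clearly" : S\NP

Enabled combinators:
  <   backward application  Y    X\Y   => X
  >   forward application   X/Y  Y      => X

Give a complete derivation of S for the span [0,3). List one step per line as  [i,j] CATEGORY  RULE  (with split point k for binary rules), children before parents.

[0,1] N  lex  "park"
[1,2] NP\N  lex  "often"
[0,2] NP  <  k=1
[2,3] S\NP  lex  "clearly"
[0,3] S  <  k=2

[0,3] S   <
  [0,2] NP   <
    [0,1] "park" : N
    [1,2] "often" : NP\N
  [2,3] "clearly" : S\NP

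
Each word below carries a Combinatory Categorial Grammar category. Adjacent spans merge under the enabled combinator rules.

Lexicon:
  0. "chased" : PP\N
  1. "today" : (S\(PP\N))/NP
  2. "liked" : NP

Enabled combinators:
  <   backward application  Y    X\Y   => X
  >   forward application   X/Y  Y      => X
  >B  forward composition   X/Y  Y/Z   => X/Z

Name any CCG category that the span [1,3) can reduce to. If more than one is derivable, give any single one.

S\(PP\N)

[0,3] S   <
  [0,1] "chased" : PP\N
  [1,3] S\(PP\N)   >
    [1,2] "today" : (S\(PP\N))/NP
    [2,3] "liked" : NP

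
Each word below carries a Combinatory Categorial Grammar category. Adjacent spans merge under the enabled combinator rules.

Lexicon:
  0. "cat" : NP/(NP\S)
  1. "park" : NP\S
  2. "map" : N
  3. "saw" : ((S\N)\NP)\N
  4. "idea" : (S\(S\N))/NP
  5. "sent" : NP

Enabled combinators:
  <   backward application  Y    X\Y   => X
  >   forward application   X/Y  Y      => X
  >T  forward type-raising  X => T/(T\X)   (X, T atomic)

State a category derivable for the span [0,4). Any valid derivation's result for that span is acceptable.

[0,6] S   <
  [0,4] S\N   <
    [0,2] NP   >
      [0,1] "cat" : NP/(NP\S)
      [1,2] "park" : NP\S
    [2,4] (S\N)\NP   <
      [2,3] "map" : N
      [3,4] "saw" : ((S\N)\NP)\N
  [4,6] S\(S\N)   >
    [4,5] "idea" : (S\(S\N))/NP
    [5,6] "sent" : NP

S\N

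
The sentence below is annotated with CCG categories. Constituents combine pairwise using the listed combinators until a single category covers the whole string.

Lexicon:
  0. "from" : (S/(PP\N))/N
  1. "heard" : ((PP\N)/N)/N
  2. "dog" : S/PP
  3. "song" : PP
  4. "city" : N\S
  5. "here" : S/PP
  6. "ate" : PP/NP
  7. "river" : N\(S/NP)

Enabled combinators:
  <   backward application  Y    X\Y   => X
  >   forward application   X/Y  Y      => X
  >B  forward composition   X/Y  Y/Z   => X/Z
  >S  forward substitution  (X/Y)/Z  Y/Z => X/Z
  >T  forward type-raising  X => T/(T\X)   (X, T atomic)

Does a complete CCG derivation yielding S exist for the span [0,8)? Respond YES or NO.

[0,8] S   >
  [0,5] S/N   >S
    [0,1] "from" : (S/(PP\N))/N
    [1,5] (PP\N)/N   >
      [1,2] "heard" : ((PP\N)/N)/N
      [2,5] N   <
        [2,4] S   >
          [2,3] "dog" : S/PP
          [3,4] "song" : PP
        [4,5] "city" : N\S
  [5,8] N   <
    [5,7] S/NP   >B
      [5,6] "here" : S/PP
      [6,7] "ate" : PP/NP
    [7,8] "river" : N\(S/NP)

YES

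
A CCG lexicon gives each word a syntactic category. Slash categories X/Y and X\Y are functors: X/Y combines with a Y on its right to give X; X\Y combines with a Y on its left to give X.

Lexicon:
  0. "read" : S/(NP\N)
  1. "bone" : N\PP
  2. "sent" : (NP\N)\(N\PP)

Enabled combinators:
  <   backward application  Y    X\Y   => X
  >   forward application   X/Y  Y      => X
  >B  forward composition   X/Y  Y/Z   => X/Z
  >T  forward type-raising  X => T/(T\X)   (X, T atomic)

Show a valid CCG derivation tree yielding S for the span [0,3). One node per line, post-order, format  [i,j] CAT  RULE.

[0,3] S   >
  [0,1] "read" : S/(NP\N)
  [1,3] NP\N   <
    [1,2] "bone" : N\PP
    [2,3] "sent" : (NP\N)\(N\PP)

[0,1] S/(NP\N)  lex  "read"
[1,2] N\PP  lex  "bone"
[2,3] (NP\N)\(N\PP)  lex  "sent"
[1,3] NP\N  <  k=2
[0,3] S  >  k=1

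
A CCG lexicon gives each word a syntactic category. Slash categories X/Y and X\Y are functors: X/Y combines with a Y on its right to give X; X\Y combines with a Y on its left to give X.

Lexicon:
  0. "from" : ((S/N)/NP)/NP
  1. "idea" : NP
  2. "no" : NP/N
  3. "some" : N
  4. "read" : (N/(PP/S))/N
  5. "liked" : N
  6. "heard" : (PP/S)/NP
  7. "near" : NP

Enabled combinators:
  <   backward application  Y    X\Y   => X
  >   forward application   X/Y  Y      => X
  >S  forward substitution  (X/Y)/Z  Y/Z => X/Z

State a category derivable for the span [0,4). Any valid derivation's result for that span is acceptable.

[0,8] S   >
  [0,4] S/N   >
    [0,2] (S/N)/NP   >
      [0,1] "from" : ((S/N)/NP)/NP
      [1,2] "idea" : NP
    [2,4] NP   >
      [2,3] "no" : NP/N
      [3,4] "some" : N
  [4,8] N   >
    [4,6] N/(PP/S)   >
      [4,5] "read" : (N/(PP/S))/N
      [5,6] "liked" : N
    [6,8] PP/S   >
      [6,7] "heard" : (PP/S)/NP
      [7,8] "near" : NP

S/N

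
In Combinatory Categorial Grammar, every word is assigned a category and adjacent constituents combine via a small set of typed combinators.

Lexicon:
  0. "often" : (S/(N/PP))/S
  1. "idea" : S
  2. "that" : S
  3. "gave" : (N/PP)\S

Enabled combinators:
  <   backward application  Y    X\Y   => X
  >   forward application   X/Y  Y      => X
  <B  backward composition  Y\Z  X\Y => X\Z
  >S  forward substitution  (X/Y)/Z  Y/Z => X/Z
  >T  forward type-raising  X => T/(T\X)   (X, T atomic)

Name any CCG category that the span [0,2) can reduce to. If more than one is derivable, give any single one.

S/(N/PP)

[0,4] S   >
  [0,2] S/(N/PP)   >
    [0,1] "often" : (S/(N/PP))/S
    [1,2] "idea" : S
  [2,4] N/PP   <
    [2,3] "that" : S
    [3,4] "gave" : (N/PP)\S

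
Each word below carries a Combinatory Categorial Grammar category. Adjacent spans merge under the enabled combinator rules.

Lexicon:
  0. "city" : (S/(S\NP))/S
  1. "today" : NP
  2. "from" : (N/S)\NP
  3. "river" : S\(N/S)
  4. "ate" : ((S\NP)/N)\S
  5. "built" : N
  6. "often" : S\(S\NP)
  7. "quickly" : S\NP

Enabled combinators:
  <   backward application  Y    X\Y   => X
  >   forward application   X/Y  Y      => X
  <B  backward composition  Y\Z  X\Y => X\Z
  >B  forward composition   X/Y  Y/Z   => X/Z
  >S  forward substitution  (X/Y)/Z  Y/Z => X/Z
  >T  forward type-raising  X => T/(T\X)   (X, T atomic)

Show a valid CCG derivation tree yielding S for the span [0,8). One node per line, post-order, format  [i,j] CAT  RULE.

[0,8] S   >
  [0,7] S/(S\NP)   >
    [0,1] "city" : (S/(S\NP))/S
    [1,7] S   <
      [1,6] S\NP   >
        [1,5] (S\NP)/N   <
          [1,4] S   <
            [1,3] N/S   <
              [1,2] "today" : NP
              [2,3] "from" : (N/S)\NP
            [3,4] "river" : S\(N/S)
          [4,5] "ate" : ((S\NP)/N)\S
        [5,6] "built" : N
      [6,7] "often" : S\(S\NP)
  [7,8] "quickly" : S\NP

[0,1] (S/(S\NP))/S  lex  "city"
[1,2] NP  lex  "today"
[2,3] (N/S)\NP  lex  "from"
[1,3] N/S  <  k=2
[3,4] S\(N/S)  lex  "river"
[1,4] S  <  k=3
[4,5] ((S\NP)/N)\S  lex  "ate"
[1,5] (S\NP)/N  <  k=4
[5,6] N  lex  "built"
[1,6] S\NP  >  k=5
[6,7] S\(S\NP)  lex  "often"
[1,7] S  <  k=6
[0,7] S/(S\NP)  >  k=1
[7,8] S\NP  lex  "quickly"
[0,8] S  >  k=7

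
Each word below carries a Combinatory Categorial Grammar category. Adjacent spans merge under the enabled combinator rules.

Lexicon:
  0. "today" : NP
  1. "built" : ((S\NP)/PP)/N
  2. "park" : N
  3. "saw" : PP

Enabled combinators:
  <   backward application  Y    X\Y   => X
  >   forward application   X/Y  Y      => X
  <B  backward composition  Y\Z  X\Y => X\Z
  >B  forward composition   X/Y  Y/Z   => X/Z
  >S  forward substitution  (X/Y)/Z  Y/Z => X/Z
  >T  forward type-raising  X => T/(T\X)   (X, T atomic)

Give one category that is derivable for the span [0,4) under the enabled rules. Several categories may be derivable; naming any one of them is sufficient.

S

[0,4] S   >
  [0,1] S/(S\NP)   >T
    [0,1] "today" : NP
  [1,4] S\NP   >
    [1,3] (S\NP)/PP   >
      [1,2] "built" : ((S\NP)/PP)/N
      [2,3] "park" : N
    [3,4] "saw" : PP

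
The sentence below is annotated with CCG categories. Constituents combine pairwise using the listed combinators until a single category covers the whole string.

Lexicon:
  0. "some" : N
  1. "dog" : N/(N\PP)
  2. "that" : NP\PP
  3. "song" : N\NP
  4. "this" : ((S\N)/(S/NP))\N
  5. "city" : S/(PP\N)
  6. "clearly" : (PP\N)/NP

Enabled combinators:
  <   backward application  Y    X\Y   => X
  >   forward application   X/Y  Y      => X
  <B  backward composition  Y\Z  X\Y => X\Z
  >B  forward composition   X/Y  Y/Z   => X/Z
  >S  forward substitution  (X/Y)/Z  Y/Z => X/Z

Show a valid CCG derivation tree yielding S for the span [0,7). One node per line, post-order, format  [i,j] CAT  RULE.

[0,7] S   <
  [0,1] "some" : N
  [1,7] S\N   >
    [1,5] (S\N)/(S/NP)   <
      [1,4] N   >
        [1,2] "dog" : N/(N\PP)
        [2,4] N\PP   <B
          [2,3] "that" : NP\PP
          [3,4] "song" : N\NP
      [4,5] "this" : ((S\N)/(S/NP))\N
    [5,7] S/NP   >B
      [5,6] "city" : S/(PP\N)
      [6,7] "clearly" : (PP\N)/NP

[0,1] N  lex  "some"
[1,2] N/(N\PP)  lex  "dog"
[2,3] NP\PP  lex  "that"
[3,4] N\NP  lex  "song"
[2,4] N\PP  <B  k=3
[1,4] N  >  k=2
[4,5] ((S\N)/(S/NP))\N  lex  "this"
[1,5] (S\N)/(S/NP)  <  k=4
[5,6] S/(PP\N)  lex  "city"
[6,7] (PP\N)/NP  lex  "clearly"
[5,7] S/NP  >B  k=6
[1,7] S\N  >  k=5
[0,7] S  <  k=1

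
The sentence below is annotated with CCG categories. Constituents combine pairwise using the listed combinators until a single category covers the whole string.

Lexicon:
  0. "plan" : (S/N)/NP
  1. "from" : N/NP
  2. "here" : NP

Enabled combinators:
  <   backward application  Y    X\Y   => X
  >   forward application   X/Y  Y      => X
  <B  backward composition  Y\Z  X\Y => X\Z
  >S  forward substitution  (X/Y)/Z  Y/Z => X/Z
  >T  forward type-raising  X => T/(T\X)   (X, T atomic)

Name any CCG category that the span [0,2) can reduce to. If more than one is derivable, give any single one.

[0,3] S   >
  [0,2] S/NP   >S
    [0,1] "plan" : (S/N)/NP
    [1,2] "from" : N/NP
  [2,3] "here" : NP

S/NP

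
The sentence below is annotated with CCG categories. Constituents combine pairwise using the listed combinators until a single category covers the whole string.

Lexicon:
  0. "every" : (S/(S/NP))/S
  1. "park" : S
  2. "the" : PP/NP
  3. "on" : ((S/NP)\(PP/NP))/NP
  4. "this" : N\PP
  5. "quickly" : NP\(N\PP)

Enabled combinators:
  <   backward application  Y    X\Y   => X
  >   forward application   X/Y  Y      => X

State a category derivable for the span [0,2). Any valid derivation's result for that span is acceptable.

[0,6] S   >
  [0,2] S/(S/NP)   >
    [0,1] "every" : (S/(S/NP))/S
    [1,2] "park" : S
  [2,6] S/NP   <
    [2,3] "the" : PP/NP
    [3,6] (S/NP)\(PP/NP)   >
      [3,4] "on" : ((S/NP)\(PP/NP))/NP
      [4,6] NP   <
        [4,5] "this" : N\PP
        [5,6] "quickly" : NP\(N\PP)

S/(S/NP)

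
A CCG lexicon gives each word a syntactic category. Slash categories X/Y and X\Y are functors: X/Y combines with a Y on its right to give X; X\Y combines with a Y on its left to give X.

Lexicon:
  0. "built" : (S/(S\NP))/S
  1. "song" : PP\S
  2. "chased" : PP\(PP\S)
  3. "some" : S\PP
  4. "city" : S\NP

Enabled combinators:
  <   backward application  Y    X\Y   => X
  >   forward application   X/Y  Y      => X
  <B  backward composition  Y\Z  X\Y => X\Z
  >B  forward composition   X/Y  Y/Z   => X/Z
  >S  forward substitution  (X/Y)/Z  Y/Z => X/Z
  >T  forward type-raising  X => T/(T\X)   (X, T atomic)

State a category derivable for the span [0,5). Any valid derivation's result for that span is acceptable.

S

[0,5] S   >
  [0,4] S/(S\NP)   >
    [0,1] "built" : (S/(S\NP))/S
    [1,4] S   <
      [1,3] PP   <
        [1,2] "song" : PP\S
        [2,3] "chased" : PP\(PP\S)
      [3,4] "some" : S\PP
  [4,5] "city" : S\NP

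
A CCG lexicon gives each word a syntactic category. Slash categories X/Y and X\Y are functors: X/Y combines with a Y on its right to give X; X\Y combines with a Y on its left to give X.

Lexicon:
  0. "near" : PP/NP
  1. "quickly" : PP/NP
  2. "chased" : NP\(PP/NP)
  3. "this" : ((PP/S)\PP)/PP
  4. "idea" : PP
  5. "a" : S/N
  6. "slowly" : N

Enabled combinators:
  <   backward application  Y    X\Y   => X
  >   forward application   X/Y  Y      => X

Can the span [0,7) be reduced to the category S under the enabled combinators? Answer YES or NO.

PP/NP PP/NP NP\(PP/NP) ((PP/S)\PP)/PP PP S/N N
CKY chart[0,7] = {PP}; S ∉ chart

NO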